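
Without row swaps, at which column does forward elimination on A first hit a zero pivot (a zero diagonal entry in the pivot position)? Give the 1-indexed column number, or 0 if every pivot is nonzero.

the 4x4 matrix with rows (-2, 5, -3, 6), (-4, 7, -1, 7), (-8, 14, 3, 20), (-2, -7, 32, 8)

Naive forward elimination:
R2 <- R2 - (2)*R1:  [  0  -3   5  -5 ]
R3 <- R3 - (4)*R1:  [  0  -6  15  -4 ]
R4 <- R4 - (1)*R1:  [   0  -12   35    2 ]
R3 <- R3 - (2)*R2:  [ 0  0  5  6 ]
R4 <- R4 - (4)*R2:  [  0   0  15  22 ]
R4 <- R4 - (3)*R3:  [ 0  0  0  4 ]
All pivots nonzero; naive elimination completes without hitting a zero pivot.

first zero-pivot column = 0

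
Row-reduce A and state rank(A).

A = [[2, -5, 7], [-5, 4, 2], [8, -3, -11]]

rank(A) = 2

Row reduction:
R2 <- R2 - (-5/2)*R1:  [     0  -17/2   39/2 ]
R3 <- R3 - (4)*R1:  [   0   17  -39 ]
R3 <- R3 - (-2)*R2:  [ 0  0  0 ]
Row echelon form:
[ 2     -5     7 ]
[ 0  -17/2  39/2 ]
[ 0      0     0 ]
Nonzero rows / pivot columns: 2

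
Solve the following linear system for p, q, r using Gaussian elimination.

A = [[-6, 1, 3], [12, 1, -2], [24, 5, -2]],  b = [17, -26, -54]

(-1, -4, 5)

Forward elimination on [A|b]:
R2 <- R2 - (-2)*R1:  [ 0  3  4  8 ]
R3 <- R3 - (-4)*R1:  [  0   9  10  14 ]
R3 <- R3 - (3)*R2:  [   0    0   -2  -10 ]
Row echelon form:
[ -6  1   3  |   17 ]
[  0  3   4  |    8 ]
[  0  0  -2  |  -10 ]
Back-substitution:
r = (-10) / -2 = 5
q = (8 - (4)*(5)) / 3 = -4
p = (17 - (1)*(-4) - (3)*(5)) / -6 = -1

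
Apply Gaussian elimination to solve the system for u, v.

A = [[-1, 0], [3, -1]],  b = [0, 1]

(0, -1)

Forward elimination on [A|b]:
R2 <- R2 - (-3)*R1:  [  0  -1   1 ]
Row echelon form:
[ -1   0  |  0 ]
[  0  -1  |  1 ]
Back-substitution:
v = (1) / -1 = -1
u = (0) / -1 = 0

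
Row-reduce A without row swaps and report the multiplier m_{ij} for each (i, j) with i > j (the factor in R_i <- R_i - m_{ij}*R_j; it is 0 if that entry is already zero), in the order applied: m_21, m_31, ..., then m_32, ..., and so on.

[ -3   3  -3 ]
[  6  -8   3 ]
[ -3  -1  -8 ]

Forward elimination:
R2 <- R2 - (-2)*R1:  [  0  -2  -3 ]
R3 <- R3 - (1)*R1:  [  0  -4  -5 ]
R3 <- R3 - (2)*R2:  [ 0  0  1 ]
Multipliers (in order of application): m_{21} = -2, m_{31} = 1, m_{32} = 2

multipliers: -2, 1, 2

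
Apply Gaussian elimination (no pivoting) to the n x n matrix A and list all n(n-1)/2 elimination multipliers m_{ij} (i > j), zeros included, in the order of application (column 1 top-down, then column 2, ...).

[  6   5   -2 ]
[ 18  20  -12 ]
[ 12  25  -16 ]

multipliers: 3, 2, 3

Forward elimination:
R2 <- R2 - (3)*R1:  [  0   5  -6 ]
R3 <- R3 - (2)*R1:  [   0   15  -12 ]
R3 <- R3 - (3)*R2:  [ 0  0  6 ]
Multipliers (in order of application): m_{21} = 3, m_{31} = 2, m_{32} = 3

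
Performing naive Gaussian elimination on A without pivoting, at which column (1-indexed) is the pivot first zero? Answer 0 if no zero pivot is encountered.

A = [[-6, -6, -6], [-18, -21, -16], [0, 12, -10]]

Naive forward elimination:
R2 <- R2 - (3)*R1:  [  0  -3   2 ]
R3 <- R3 - (-4)*R2:  [  0   0  -2 ]
All pivots nonzero; naive elimination completes without hitting a zero pivot.

first zero-pivot column = 0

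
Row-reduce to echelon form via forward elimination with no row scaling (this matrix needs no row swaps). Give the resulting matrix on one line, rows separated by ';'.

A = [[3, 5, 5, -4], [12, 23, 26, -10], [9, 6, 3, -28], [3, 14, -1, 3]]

REF = [3 5 5 -4; 0 3 6 6; 0 0 6 2; 0 0 0 -3]

Forward elimination:
R2 <- R2 - (4)*R1:  [ 0  3  6  6 ]
R3 <- R3 - (3)*R1:  [   0   -9  -12  -16 ]
R4 <- R4 - (1)*R1:  [  0   9  -6   7 ]
R3 <- R3 - (-3)*R2:  [ 0  0  6  2 ]
R4 <- R4 - (3)*R2:  [   0    0  -24  -11 ]
R4 <- R4 - (-4)*R3:  [  0   0   0  -3 ]
Row echelon form:
[ 3  5  5  -4 ]
[ 0  3  6   6 ]
[ 0  0  6   2 ]
[ 0  0  0  -3 ]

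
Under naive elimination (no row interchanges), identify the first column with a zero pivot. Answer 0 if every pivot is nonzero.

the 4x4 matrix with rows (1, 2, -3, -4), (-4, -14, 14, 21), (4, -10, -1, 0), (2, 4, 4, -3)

Naive forward elimination:
R2 <- R2 - (-4)*R1:  [  0  -6   2   5 ]
R3 <- R3 - (4)*R1:  [   0  -18   11   16 ]
R4 <- R4 - (2)*R1:  [  0   0  10   5 ]
R3 <- R3 - (3)*R2:  [ 0  0  5  1 ]
R4 <- R4 - (2)*R3:  [ 0  0  0  3 ]
All pivots nonzero; naive elimination completes without hitting a zero pivot.

first zero-pivot column = 0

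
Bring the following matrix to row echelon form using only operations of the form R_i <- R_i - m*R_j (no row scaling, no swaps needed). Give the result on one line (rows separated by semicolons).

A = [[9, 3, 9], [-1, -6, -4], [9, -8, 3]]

REF = [9 3 9; 0 -17/3 -3; 0 0 -3/17]

Forward elimination:
R2 <- R2 - (-1/9)*R1:  [     0  -17/3     -3 ]
R3 <- R3 - (1)*R1:  [   0  -11   -6 ]
R3 <- R3 - (33/17)*R2:  [     0      0  -3/17 ]
Row echelon form:
[ 9      3      9 ]
[ 0  -17/3     -3 ]
[ 0      0  -3/17 ]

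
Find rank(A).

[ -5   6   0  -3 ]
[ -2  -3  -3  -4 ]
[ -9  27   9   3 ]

rank(A) = 2

Row reduction:
R2 <- R2 - (2/5)*R1:  [     0  -27/5     -3  -14/5 ]
R3 <- R3 - (9/5)*R1:  [    0  81/5     9  42/5 ]
R3 <- R3 - (-3)*R2:  [ 0  0  0  0 ]
Row echelon form:
[ -5      6   0     -3 ]
[  0  -27/5  -3  -14/5 ]
[  0      0   0      0 ]
Nonzero rows / pivot columns: 2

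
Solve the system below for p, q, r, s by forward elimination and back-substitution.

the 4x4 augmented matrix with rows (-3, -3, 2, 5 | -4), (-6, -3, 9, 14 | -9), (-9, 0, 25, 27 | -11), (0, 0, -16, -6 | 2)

(-5, 2, 1, -3)

Forward elimination on [A|b]:
R2 <- R2 - (2)*R1:  [  0   3   5   4  -1 ]
R3 <- R3 - (3)*R1:  [  0   9  19  12   1 ]
R3 <- R3 - (3)*R2:  [ 0  0  4  0  4 ]
R4 <- R4 - (-4)*R3:  [  0   0   0  -6  18 ]
Row echelon form:
[ -3  -3  2   5  |  -4 ]
[  0   3  5   4  |  -1 ]
[  0   0  4   0  |   4 ]
[  0   0  0  -6  |  18 ]
Back-substitution:
s = (18) / -6 = -3
r = (4) / 4 = 1
q = (-1 - (5)*(1) - (4)*(-3)) / 3 = 2
p = (-4 - (-3)*(2) - (2)*(1) - (5)*(-3)) / -3 = -5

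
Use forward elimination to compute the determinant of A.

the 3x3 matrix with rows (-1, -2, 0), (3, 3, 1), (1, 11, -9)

Forward elimination:
R2 <- R2 - (-3)*R1:  [  0  -3   1 ]
R3 <- R3 - (-1)*R1:  [  0   9  -9 ]
R3 <- R3 - (-3)*R2:  [  0   0  -6 ]
Upper-triangular form:
[ -1  -2   0 ]
[  0  -3   1 ]
[  0   0  -6 ]
det(A) = (-1)^0 * (-1) * (-3) * (-6) = -18  (0 row swaps -> sign +1)

det(A) = -18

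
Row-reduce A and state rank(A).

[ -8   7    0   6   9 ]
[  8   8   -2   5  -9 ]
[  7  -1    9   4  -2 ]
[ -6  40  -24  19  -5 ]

rank(A) = 3

Row reduction:
R2 <- R2 - (-1)*R1:  [  0  15  -2  11   0 ]
R3 <- R3 - (-7/8)*R1:  [    0  41/8     9  37/4  47/8 ]
R4 <- R4 - (3/4)*R1:  [     0  139/4    -24   29/2  -47/4 ]
R3 <- R3 - (41/120)*R2:  [       0        0   581/60  659/120     47/8 ]
R4 <- R4 - (139/60)*R2:  [       0        0  -581/30  -659/60    -47/4 ]
R4 <- R4 - (-2)*R3:  [ 0  0  0  0  0 ]
Row echelon form:
[ -8   7       0        6     9 ]
[  0  15      -2       11     0 ]
[  0   0  581/60  659/120  47/8 ]
[  0   0       0        0     0 ]
Nonzero rows / pivot columns: 3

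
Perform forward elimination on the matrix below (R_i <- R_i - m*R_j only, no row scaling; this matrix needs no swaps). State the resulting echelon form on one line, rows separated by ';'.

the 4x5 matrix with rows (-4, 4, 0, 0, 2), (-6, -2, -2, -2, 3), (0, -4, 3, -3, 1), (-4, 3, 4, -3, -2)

REF = [-4 4 0 0 2; 0 -8 -2 -2 0; 0 0 4 -2 1; 0 0 0 -5/8 -81/16]

Forward elimination:
R2 <- R2 - (3/2)*R1:  [  0  -8  -2  -2   0 ]
R4 <- R4 - (1)*R1:  [  0  -1   4  -3  -4 ]
R3 <- R3 - (1/2)*R2:  [  0   0   4  -2   1 ]
R4 <- R4 - (1/8)*R2:  [     0      0   17/4  -11/4     -4 ]
R4 <- R4 - (17/16)*R3:  [      0       0       0    -5/8  -81/16 ]
Row echelon form:
[ -4   4   0     0       2 ]
[  0  -8  -2    -2       0 ]
[  0   0   4    -2       1 ]
[  0   0   0  -5/8  -81/16 ]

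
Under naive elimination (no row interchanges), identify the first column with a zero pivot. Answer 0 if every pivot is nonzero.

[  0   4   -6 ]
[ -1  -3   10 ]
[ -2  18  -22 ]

first zero-pivot column = 1

Naive forward elimination:
Pivot entry (1,1) is zero but row 2 has -1 in column 1 -> naive elimination stops; a row interchange (e.g. R1 <-> R2) would be required here.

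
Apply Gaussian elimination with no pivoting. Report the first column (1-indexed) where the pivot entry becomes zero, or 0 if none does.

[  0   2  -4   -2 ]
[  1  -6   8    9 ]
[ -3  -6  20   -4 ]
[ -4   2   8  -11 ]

Naive forward elimination:
Pivot entry (1,1) is zero but row 2 has 1 in column 1 -> naive elimination stops; a row interchange (e.g. R1 <-> R2) would be required here.

first zero-pivot column = 1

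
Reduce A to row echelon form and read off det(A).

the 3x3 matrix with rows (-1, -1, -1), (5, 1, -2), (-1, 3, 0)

Forward elimination:
R2 <- R2 - (-5)*R1:  [  0  -4  -7 ]
R3 <- R3 - (1)*R1:  [ 0  4  1 ]
R3 <- R3 - (-1)*R2:  [  0   0  -6 ]
Upper-triangular form:
[ -1  -1  -1 ]
[  0  -4  -7 ]
[  0   0  -6 ]
det(A) = (-1)^0 * (-1) * (-4) * (-6) = -24  (0 row swaps -> sign +1)

det(A) = -24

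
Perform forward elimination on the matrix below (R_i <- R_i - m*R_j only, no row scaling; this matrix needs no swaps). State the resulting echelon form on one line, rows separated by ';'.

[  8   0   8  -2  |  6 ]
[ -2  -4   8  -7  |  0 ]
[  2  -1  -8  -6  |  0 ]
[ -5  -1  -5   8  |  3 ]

REF = [8 0 8 -2 6; 0 -4 10 -15/2 3/2; 0 0 -25/2 -29/8 -15/8; 0 0 0 187/20 27/4]

Forward elimination:
R2 <- R2 - (-1/4)*R1:  [     0     -4     10  -15/2    3/2 ]
R3 <- R3 - (1/4)*R1:  [     0     -1    -10  -11/2   -3/2 ]
R4 <- R4 - (-5/8)*R1:  [    0    -1     0  27/4  27/4 ]
R3 <- R3 - (1/4)*R2:  [     0      0  -25/2  -29/8  -15/8 ]
R4 <- R4 - (1/4)*R2:  [    0     0  -5/2  69/8  51/8 ]
R4 <- R4 - (1/5)*R3:  [      0       0       0  187/20    27/4 ]
Row echelon form:
[ 8   0      8      -2  |      6 ]
[ 0  -4     10   -15/2  |    3/2 ]
[ 0   0  -25/2   -29/8  |  -15/8 ]
[ 0   0      0  187/20  |   27/4 ]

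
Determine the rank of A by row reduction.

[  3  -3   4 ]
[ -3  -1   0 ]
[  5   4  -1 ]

rank(A) = 3

Row reduction:
R2 <- R2 - (-1)*R1:  [  0  -4   4 ]
R3 <- R3 - (5/3)*R1:  [     0      9  -23/3 ]
R3 <- R3 - (-9/4)*R2:  [   0    0  4/3 ]
Row echelon form:
[ 3  -3    4 ]
[ 0  -4    4 ]
[ 0   0  4/3 ]
Nonzero rows / pivot columns: 3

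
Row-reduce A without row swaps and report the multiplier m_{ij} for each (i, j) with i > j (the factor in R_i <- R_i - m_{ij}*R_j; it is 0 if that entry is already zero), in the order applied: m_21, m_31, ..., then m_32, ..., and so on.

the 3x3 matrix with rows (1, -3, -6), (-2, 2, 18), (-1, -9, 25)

multipliers: -2, -1, 3

Forward elimination:
R2 <- R2 - (-2)*R1:  [  0  -4   6 ]
R3 <- R3 - (-1)*R1:  [   0  -12   19 ]
R3 <- R3 - (3)*R2:  [ 0  0  1 ]
Multipliers (in order of application): m_{21} = -2, m_{31} = -1, m_{32} = 3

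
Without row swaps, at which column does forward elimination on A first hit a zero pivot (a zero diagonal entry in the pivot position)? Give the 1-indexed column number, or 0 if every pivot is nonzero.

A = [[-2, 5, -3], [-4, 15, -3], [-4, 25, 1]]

Naive forward elimination:
R2 <- R2 - (2)*R1:  [ 0  5  3 ]
R3 <- R3 - (2)*R1:  [  0  15   7 ]
R3 <- R3 - (3)*R2:  [  0   0  -2 ]
All pivots nonzero; naive elimination completes without hitting a zero pivot.

first zero-pivot column = 0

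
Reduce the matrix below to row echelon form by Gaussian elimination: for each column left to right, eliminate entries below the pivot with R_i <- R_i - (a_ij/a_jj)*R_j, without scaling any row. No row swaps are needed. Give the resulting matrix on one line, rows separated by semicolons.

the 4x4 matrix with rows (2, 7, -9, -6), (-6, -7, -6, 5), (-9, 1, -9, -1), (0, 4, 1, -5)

Forward elimination:
R2 <- R2 - (-3)*R1:  [   0   14  -33  -13 ]
R3 <- R3 - (-9/2)*R1:  [     0   65/2  -99/2    -28 ]
R3 <- R3 - (65/28)*R2:  [      0       0  759/28   61/28 ]
R4 <- R4 - (2/7)*R2:  [    0     0  73/7  -9/7 ]
R4 <- R4 - (292/759)*R3:  [         0          0          0  -1612/759 ]
Row echelon form:
[ 2   7      -9         -6 ]
[ 0  14     -33        -13 ]
[ 0   0  759/28      61/28 ]
[ 0   0       0  -1612/759 ]

REF = [2 7 -9 -6; 0 14 -33 -13; 0 0 759/28 61/28; 0 0 0 -1612/759]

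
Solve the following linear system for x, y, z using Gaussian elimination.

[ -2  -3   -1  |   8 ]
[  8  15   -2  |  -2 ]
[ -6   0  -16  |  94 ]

Forward elimination on [A|b]:
R2 <- R2 - (-4)*R1:  [  0   3  -6  30 ]
R3 <- R3 - (3)*R1:  [   0    9  -13   70 ]
R3 <- R3 - (3)*R2:  [   0    0    5  -20 ]
Row echelon form:
[ -2  -3  -1  |    8 ]
[  0   3  -6  |   30 ]
[  0   0   5  |  -20 ]
Back-substitution:
z = (-20) / 5 = -4
y = (30 - (-6)*(-4)) / 3 = 2
x = (8 - (-3)*(2) - (-1)*(-4)) / -2 = -5

(-5, 2, -4)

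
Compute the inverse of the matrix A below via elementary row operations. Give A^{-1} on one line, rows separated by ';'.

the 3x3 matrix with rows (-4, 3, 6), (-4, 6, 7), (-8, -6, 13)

inverse = [-2 5/4 1/4; 1/15 1/15 -1/15; -6/5 4/5 1/5]

Gauss-Jordan on [A | I]:
R1 <- (1/-4)*R1:  [    1  -3/4  -3/2  |  -1/4     0     0 ]
R2 <- R2 - (-4)*R1:  [  0   3   1  |  -1   1   0 ]
R3 <- R3 - (-8)*R1:  [   0  -12    1  |   -2    0    1 ]
R2 <- (1/3)*R2:  [    0     1   1/3  |  -1/3   1/3     0 ]
R1 <- R1 - (-3/4)*R2:  [    1     0  -5/4  |  -1/2   1/4     0 ]
R3 <- R3 - (-12)*R2:  [  0   0   5  |  -6   4   1 ]
R3 <- (1/5)*R3:  [    0     0     1  |  -6/5   4/5   1/5 ]
R1 <- R1 - (-5/4)*R3:  [   1    0    0  |   -2  5/4  1/4 ]
R2 <- R2 - (1/3)*R3:  [     0      1      0  |   1/15   1/15  -1/15 ]
Right block of [I | A^{-1}] is the inverse:
[   -2   5/4    1/4 ]
[ 1/15  1/15  -1/15 ]
[ -6/5   4/5    1/5 ]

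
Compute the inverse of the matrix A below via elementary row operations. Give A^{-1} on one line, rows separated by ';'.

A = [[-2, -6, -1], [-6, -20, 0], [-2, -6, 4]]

inverse = [-4 3/2 -1; 6/5 -1/2 3/10; -1/5 0 1/5]

Gauss-Jordan on [A | I]:
R1 <- (1/-2)*R1:  [    1     3   1/2  |  -1/2     0     0 ]
R2 <- R2 - (-6)*R1:  [  0  -2   3  |  -3   1   0 ]
R3 <- R3 - (-2)*R1:  [  0   0   5  |  -1   0   1 ]
R2 <- (1/-2)*R2:  [    0     1  -3/2  |   3/2  -1/2     0 ]
R1 <- R1 - (3)*R2:  [   1    0    5  |   -5  3/2    0 ]
R3 <- (1/5)*R3:  [    0     0     1  |  -1/5     0   1/5 ]
R1 <- R1 - (5)*R3:  [   1    0    0  |   -4  3/2   -1 ]
R2 <- R2 - (-3/2)*R3:  [    0     1     0  |   6/5  -1/2  3/10 ]
Right block of [I | A^{-1}] is the inverse:
[   -4   3/2    -1 ]
[  6/5  -1/2  3/10 ]
[ -1/5     0   1/5 ]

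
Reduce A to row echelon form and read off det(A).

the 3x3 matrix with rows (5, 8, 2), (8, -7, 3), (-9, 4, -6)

det(A) = 256

Forward elimination:
R2 <- R2 - (8/5)*R1:  [     0  -99/5   -1/5 ]
R3 <- R3 - (-9/5)*R1:  [     0   92/5  -12/5 ]
R3 <- R3 - (-92/99)*R2:  [       0        0  -256/99 ]
Upper-triangular form:
[ 5      8        2 ]
[ 0  -99/5     -1/5 ]
[ 0      0  -256/99 ]
det(A) = (-1)^0 * (5) * (-99/5) * (-256/99) = 256  (0 row swaps -> sign +1)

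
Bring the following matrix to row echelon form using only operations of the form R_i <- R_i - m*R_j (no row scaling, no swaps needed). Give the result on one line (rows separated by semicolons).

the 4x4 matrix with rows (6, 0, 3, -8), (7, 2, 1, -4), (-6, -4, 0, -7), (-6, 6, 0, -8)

REF = [6 0 3 -8; 0 2 -5/2 16/3; 0 0 -2 -13/3; 0 0 0 -219/4]

Forward elimination:
R2 <- R2 - (7/6)*R1:  [    0     2  -5/2  16/3 ]
R3 <- R3 - (-1)*R1:  [   0   -4    3  -15 ]
R4 <- R4 - (-1)*R1:  [   0    6    3  -16 ]
R3 <- R3 - (-2)*R2:  [     0      0     -2  -13/3 ]
R4 <- R4 - (3)*R2:  [    0     0  21/2   -32 ]
R4 <- R4 - (-21/4)*R3:  [      0       0       0  -219/4 ]
Row echelon form:
[ 6  0     3      -8 ]
[ 0  2  -5/2    16/3 ]
[ 0  0    -2   -13/3 ]
[ 0  0     0  -219/4 ]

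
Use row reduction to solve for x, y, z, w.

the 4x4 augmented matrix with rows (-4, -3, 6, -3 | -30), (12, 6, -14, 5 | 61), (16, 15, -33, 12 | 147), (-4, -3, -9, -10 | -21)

(0, 3, -2, 3)

Forward elimination on [A|b]:
R2 <- R2 - (-3)*R1:  [   0   -3    4   -4  -29 ]
R3 <- R3 - (-4)*R1:  [  0   3  -9   0  27 ]
R4 <- R4 - (1)*R1:  [   0    0  -15   -7    9 ]
R3 <- R3 - (-1)*R2:  [  0   0  -5  -4  -2 ]
R4 <- R4 - (3)*R3:  [  0   0   0   5  15 ]
Row echelon form:
[ -4  -3   6  -3  |  -30 ]
[  0  -3   4  -4  |  -29 ]
[  0   0  -5  -4  |   -2 ]
[  0   0   0   5  |   15 ]
Back-substitution:
w = (15) / 5 = 3
z = (-2 - (-4)*(3)) / -5 = -2
y = (-29 - (4)*(-2) - (-4)*(3)) / -3 = 3
x = (-30 - (-3)*(3) - (6)*(-2) - (-3)*(3)) / -4 = 0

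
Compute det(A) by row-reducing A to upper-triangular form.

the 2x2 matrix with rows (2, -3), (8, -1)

Forward elimination:
R2 <- R2 - (4)*R1:  [  0  11 ]
Upper-triangular form:
[ 2  -3 ]
[ 0  11 ]
det(A) = (-1)^0 * (2) * (11) = 22  (0 row swaps -> sign +1)

det(A) = 22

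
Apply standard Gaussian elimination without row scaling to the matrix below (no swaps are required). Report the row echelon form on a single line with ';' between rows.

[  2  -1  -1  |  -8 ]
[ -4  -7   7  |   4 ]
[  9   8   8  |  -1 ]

Forward elimination:
R2 <- R2 - (-2)*R1:  [   0   -9    5  -12 ]
R3 <- R3 - (9/2)*R1:  [    0  25/2  25/2    35 ]
R3 <- R3 - (-25/18)*R2:  [     0      0  175/9   55/3 ]
Row echelon form:
[ 2  -1     -1  |    -8 ]
[ 0  -9      5  |   -12 ]
[ 0   0  175/9  |  55/3 ]

REF = [2 -1 -1 -8; 0 -9 5 -12; 0 0 175/9 55/3]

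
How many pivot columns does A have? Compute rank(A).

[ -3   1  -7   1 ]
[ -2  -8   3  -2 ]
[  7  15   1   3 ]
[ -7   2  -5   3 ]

Row reduction:
R2 <- R2 - (2/3)*R1:  [     0  -26/3   23/3   -8/3 ]
R3 <- R3 - (-7/3)*R1:  [     0   52/3  -46/3   16/3 ]
R4 <- R4 - (7/3)*R1:  [    0  -1/3  34/3   2/3 ]
R3 <- R3 - (-2)*R2:  [ 0  0  0  0 ]
R4 <- R4 - (1/26)*R2:  [      0       0  287/26   10/13 ]
R3 <-> R4   (pivot in column 3 was zero)
[ -3      1      -7      1 ]
[  0  -26/3    23/3   -8/3 ]
[  0      0  287/26  10/13 ]
[  0      0       0      0 ]
Row echelon form:
[ -3      1      -7      1 ]
[  0  -26/3    23/3   -8/3 ]
[  0      0  287/26  10/13 ]
[  0      0       0      0 ]
Nonzero rows / pivot columns: 3

rank(A) = 3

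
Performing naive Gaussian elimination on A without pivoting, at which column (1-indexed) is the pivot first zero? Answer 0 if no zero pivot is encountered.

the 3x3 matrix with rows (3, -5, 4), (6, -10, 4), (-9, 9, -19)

Naive forward elimination:
R2 <- R2 - (2)*R1:  [  0   0  -4 ]
R3 <- R3 - (-3)*R1:  [  0  -6  -7 ]
Matrix at this point:
[ 3  -5   4 ]
[ 0   0  -4 ]
[ 0  -6  -7 ]
Pivot entry (2,2) is zero but row 3 has -6 in column 2 -> naive elimination stops; a row interchange (e.g. R2 <-> R3) would be required here.

first zero-pivot column = 2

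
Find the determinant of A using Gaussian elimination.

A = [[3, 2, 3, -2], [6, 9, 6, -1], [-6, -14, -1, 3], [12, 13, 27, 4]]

Forward elimination:
R2 <- R2 - (2)*R1:  [ 0  5  0  3 ]
R3 <- R3 - (-2)*R1:  [   0  -10    5   -1 ]
R4 <- R4 - (4)*R1:  [  0   5  15  12 ]
R3 <- R3 - (-2)*R2:  [ 0  0  5  5 ]
R4 <- R4 - (1)*R2:  [  0   0  15   9 ]
R4 <- R4 - (3)*R3:  [  0   0   0  -6 ]
Upper-triangular form:
[ 3  2  3  -2 ]
[ 0  5  0   3 ]
[ 0  0  5   5 ]
[ 0  0  0  -6 ]
det(A) = (-1)^0 * (3) * (5) * (5) * (-6) = -450  (0 row swaps -> sign +1)

det(A) = -450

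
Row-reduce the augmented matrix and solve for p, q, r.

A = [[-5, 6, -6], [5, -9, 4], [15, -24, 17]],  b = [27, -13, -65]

Forward elimination on [A|b]:
R2 <- R2 - (-1)*R1:  [  0  -3  -2  14 ]
R3 <- R3 - (-3)*R1:  [  0  -6  -1  16 ]
R3 <- R3 - (2)*R2:  [   0    0    3  -12 ]
Row echelon form:
[ -5   6  -6  |   27 ]
[  0  -3  -2  |   14 ]
[  0   0   3  |  -12 ]
Back-substitution:
r = (-12) / 3 = -4
q = (14 - (-2)*(-4)) / -3 = -2
p = (27 - (6)*(-2) - (-6)*(-4)) / -5 = -3

(-3, -2, -4)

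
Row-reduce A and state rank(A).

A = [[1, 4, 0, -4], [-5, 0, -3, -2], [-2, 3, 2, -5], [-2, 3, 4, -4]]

Row reduction:
R2 <- R2 - (-5)*R1:  [   0   20   -3  -22 ]
R3 <- R3 - (-2)*R1:  [   0   11    2  -13 ]
R4 <- R4 - (-2)*R1:  [   0   11    4  -12 ]
R3 <- R3 - (11/20)*R2:  [     0      0  73/20  -9/10 ]
R4 <- R4 - (11/20)*R2:  [      0       0  113/20    1/10 ]
R4 <- R4 - (113/73)*R3:  [      0       0       0  109/73 ]
Row echelon form:
[ 1   4      0      -4 ]
[ 0  20     -3     -22 ]
[ 0   0  73/20   -9/10 ]
[ 0   0      0  109/73 ]
Nonzero rows / pivot columns: 4

rank(A) = 4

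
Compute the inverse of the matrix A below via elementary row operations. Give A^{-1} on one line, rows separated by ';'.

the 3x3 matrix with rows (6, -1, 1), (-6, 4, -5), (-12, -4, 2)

Gauss-Jordan on [A | I]:
R1 <- (1/6)*R1:  [    1  -1/6   1/6  |   1/6     0     0 ]
R2 <- R2 - (-6)*R1:  [  0   3  -4  |   1   1   0 ]
R3 <- R3 - (-12)*R1:  [  0  -6   4  |   2   0   1 ]
R2 <- (1/3)*R2:  [    0     1  -4/3  |   1/3   1/3     0 ]
R1 <- R1 - (-1/6)*R2:  [     1      0  -1/18  |    2/9   1/18      0 ]
R3 <- R3 - (-6)*R2:  [  0   0  -4  |   4   2   1 ]
R3 <- (1/-4)*R3:  [    0     0     1  |    -1  -1/2  -1/4 ]
R1 <- R1 - (-1/18)*R3:  [     1      0      0  |    1/6   1/36  -1/72 ]
R2 <- R2 - (-4/3)*R3:  [    0     1     0  |    -1  -1/3  -1/3 ]
Right block of [I | A^{-1}] is the inverse:
[ 1/6  1/36  -1/72 ]
[  -1  -1/3   -1/3 ]
[  -1  -1/2   -1/4 ]

inverse = [1/6 1/36 -1/72; -1 -1/3 -1/3; -1 -1/2 -1/4]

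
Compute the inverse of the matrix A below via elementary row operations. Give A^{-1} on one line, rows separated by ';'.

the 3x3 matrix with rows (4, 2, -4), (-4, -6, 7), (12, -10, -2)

inverse = [41/16 11/8 -5/16; 19/8 5/4 -3/8; 7/2 2 -1/2]

Gauss-Jordan on [A | I]:
R1 <- (1/4)*R1:  [   1  1/2   -1  |  1/4    0    0 ]
R2 <- R2 - (-4)*R1:  [  0  -4   3  |   1   1   0 ]
R3 <- R3 - (12)*R1:  [   0  -16   10  |   -3    0    1 ]
R2 <- (1/-4)*R2:  [    0     1  -3/4  |  -1/4  -1/4     0 ]
R1 <- R1 - (1/2)*R2:  [    1     0  -5/8  |   3/8   1/8     0 ]
R3 <- R3 - (-16)*R2:  [  0   0  -2  |  -7  -4   1 ]
R3 <- (1/-2)*R3:  [    0     0     1  |   7/2     2  -1/2 ]
R1 <- R1 - (-5/8)*R3:  [     1      0      0  |  41/16   11/8  -5/16 ]
R2 <- R2 - (-3/4)*R3:  [    0     1     0  |  19/8   5/4  -3/8 ]
Right block of [I | A^{-1}] is the inverse:
[ 41/16  11/8  -5/16 ]
[  19/8   5/4   -3/8 ]
[   7/2     2   -1/2 ]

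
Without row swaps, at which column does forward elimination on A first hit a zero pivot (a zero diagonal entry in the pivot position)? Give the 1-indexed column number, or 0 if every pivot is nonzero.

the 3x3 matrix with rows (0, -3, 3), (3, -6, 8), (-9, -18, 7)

first zero-pivot column = 1

Naive forward elimination:
Pivot entry (1,1) is zero but row 2 has 3 in column 1 -> naive elimination stops; a row interchange (e.g. R1 <-> R2) would be required here.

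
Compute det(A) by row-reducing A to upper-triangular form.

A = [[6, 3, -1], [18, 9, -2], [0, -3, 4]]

Forward elimination:
R2 <- R2 - (3)*R1:  [ 0  0  1 ]
R2 <-> R3   (pivot in column 2 was zero)
[ 6   3  -1 ]
[ 0  -3   4 ]
[ 0   0   1 ]
Upper-triangular form:
[ 6   3  -1 ]
[ 0  -3   4 ]
[ 0   0   1 ]
det(A) = (-1)^1 * (6) * (-3) * (1) = 18  (1 row swap -> sign -1)

det(A) = 18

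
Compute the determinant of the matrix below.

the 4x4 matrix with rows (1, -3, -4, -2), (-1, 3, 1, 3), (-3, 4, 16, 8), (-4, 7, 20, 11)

det(A) = -15

Forward elimination:
R2 <- R2 - (-1)*R1:  [  0   0  -3   1 ]
R3 <- R3 - (-3)*R1:  [  0  -5   4   2 ]
R4 <- R4 - (-4)*R1:  [  0  -5   4   3 ]
R2 <-> R3   (pivot in column 2 was zero)
[ 1  -3  -4  -2 ]
[ 0  -5   4   2 ]
[ 0   0  -3   1 ]
[ 0  -5   4   3 ]
R4 <- R4 - (1)*R2:  [ 0  0  0  1 ]
Upper-triangular form:
[ 1  -3  -4  -2 ]
[ 0  -5   4   2 ]
[ 0   0  -3   1 ]
[ 0   0   0   1 ]
det(A) = (-1)^1 * (1) * (-5) * (-3) * (1) = -15  (1 row swap -> sign -1)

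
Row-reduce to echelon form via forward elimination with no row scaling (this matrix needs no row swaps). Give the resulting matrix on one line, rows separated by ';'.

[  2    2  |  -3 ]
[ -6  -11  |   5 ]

Forward elimination:
R2 <- R2 - (-3)*R1:  [  0  -5  -4 ]
Row echelon form:
[ 2   2  |  -3 ]
[ 0  -5  |  -4 ]

REF = [2 2 -3; 0 -5 -4]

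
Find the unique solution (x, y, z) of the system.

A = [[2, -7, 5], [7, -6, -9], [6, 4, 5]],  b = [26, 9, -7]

(0, -3, 1)

Forward elimination on [A|b]:
R2 <- R2 - (7/2)*R1:  [     0   37/2  -53/2    -82 ]
R3 <- R3 - (3)*R1:  [   0   25  -10  -85 ]
R3 <- R3 - (50/37)*R2:  [      0       0  955/37  955/37 ]
Row echelon form:
[ 2    -7       5  |      26 ]
[ 0  37/2   -53/2  |     -82 ]
[ 0     0  955/37  |  955/37 ]
Back-substitution:
z = (955/37) / (955/37) = 1
y = (-82 - (-53/2)*(1)) / (37/2) = -3
x = (26 - (-7)*(-3) - (5)*(1)) / 2 = 0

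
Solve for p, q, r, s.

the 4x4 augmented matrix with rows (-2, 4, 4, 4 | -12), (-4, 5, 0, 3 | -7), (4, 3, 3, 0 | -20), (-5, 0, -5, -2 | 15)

(-2, -3, -1, 0)

Forward elimination on [A|b]:
R2 <- R2 - (2)*R1:  [  0  -3  -8  -5  17 ]
R3 <- R3 - (-2)*R1:  [   0   11   11    8  -44 ]
R4 <- R4 - (5/2)*R1:  [   0  -10  -15  -12   45 ]
R3 <- R3 - (-11/3)*R2:  [     0      0  -55/3  -31/3   55/3 ]
R4 <- R4 - (10/3)*R2:  [     0      0   35/3   14/3  -35/3 ]
R4 <- R4 - (-7/11)*R3:  [      0       0       0  -21/11       0 ]
Row echelon form:
[ -2   4      4       4  |   -12 ]
[  0  -3     -8      -5  |    17 ]
[  0   0  -55/3   -31/3  |  55/3 ]
[  0   0      0  -21/11  |     0 ]
Back-substitution:
s = (0) / (-21/11) = 0
r = (55/3 - (-31/3)*(0)) / (-55/3) = -1
q = (17 - (-8)*(-1) - (-5)*(0)) / -3 = -3
p = (-12 - (4)*(-3) - (4)*(-1) - (4)*(0)) / -2 = -2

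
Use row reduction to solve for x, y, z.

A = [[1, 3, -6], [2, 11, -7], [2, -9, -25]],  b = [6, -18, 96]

(-3, -3, -3)

Forward elimination on [A|b]:
R2 <- R2 - (2)*R1:  [   0    5    5  -30 ]
R3 <- R3 - (2)*R1:  [   0  -15  -13   84 ]
R3 <- R3 - (-3)*R2:  [  0   0   2  -6 ]
Row echelon form:
[ 1  3  -6  |    6 ]
[ 0  5   5  |  -30 ]
[ 0  0   2  |   -6 ]
Back-substitution:
z = (-6) / 2 = -3
y = (-30 - (5)*(-3)) / 5 = -3
x = (6 - (3)*(-3) - (-6)*(-3)) / 1 = -3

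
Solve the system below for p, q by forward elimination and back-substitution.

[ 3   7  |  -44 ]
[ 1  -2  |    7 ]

(-3, -5)

Forward elimination on [A|b]:
R2 <- R2 - (1/3)*R1:  [     0  -13/3   65/3 ]
Row echelon form:
[ 3      7  |   -44 ]
[ 0  -13/3  |  65/3 ]
Back-substitution:
q = (65/3) / (-13/3) = -5
p = (-44 - (7)*(-5)) / 3 = -3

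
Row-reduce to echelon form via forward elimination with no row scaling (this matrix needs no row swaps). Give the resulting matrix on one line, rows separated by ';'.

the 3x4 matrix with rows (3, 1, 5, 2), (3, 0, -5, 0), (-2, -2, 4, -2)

REF = [3 1 5 2; 0 -1 -10 -2; 0 0 62/3 2]

Forward elimination:
R2 <- R2 - (1)*R1:  [   0   -1  -10   -2 ]
R3 <- R3 - (-2/3)*R1:  [    0  -4/3  22/3  -2/3 ]
R3 <- R3 - (4/3)*R2:  [    0     0  62/3     2 ]
Row echelon form:
[ 3   1     5   2 ]
[ 0  -1   -10  -2 ]
[ 0   0  62/3   2 ]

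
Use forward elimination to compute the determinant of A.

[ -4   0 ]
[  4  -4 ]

det(A) = 16

Forward elimination:
R2 <- R2 - (-1)*R1:  [  0  -4 ]
Upper-triangular form:
[ -4   0 ]
[  0  -4 ]
det(A) = (-1)^0 * (-4) * (-4) = 16  (0 row swaps -> sign +1)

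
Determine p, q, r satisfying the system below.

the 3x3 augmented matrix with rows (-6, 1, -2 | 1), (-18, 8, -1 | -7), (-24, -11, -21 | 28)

(1, 1, -3)

Forward elimination on [A|b]:
R2 <- R2 - (3)*R1:  [   0    5    5  -10 ]
R3 <- R3 - (4)*R1:  [   0  -15  -13   24 ]
R3 <- R3 - (-3)*R2:  [  0   0   2  -6 ]
Row echelon form:
[ -6  1  -2  |    1 ]
[  0  5   5  |  -10 ]
[  0  0   2  |   -6 ]
Back-substitution:
r = (-6) / 2 = -3
q = (-10 - (5)*(-3)) / 5 = 1
p = (1 - (1)*(1) - (-2)*(-3)) / -6 = 1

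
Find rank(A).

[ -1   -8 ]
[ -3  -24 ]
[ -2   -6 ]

Row reduction:
R2 <- R2 - (3)*R1:  [ 0  0 ]
R3 <- R3 - (2)*R1:  [  0  10 ]
R2 <-> R3   (pivot in column 2 was zero)
[ -1  -8 ]
[  0  10 ]
[  0   0 ]
Row echelon form:
[ -1  -8 ]
[  0  10 ]
[  0   0 ]
Nonzero rows / pivot columns: 2

rank(A) = 2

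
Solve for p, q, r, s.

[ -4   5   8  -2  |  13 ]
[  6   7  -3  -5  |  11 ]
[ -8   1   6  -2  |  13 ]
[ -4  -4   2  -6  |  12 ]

Forward elimination on [A|b]:
R2 <- R2 - (-3/2)*R1:  [    0  29/2     9    -8  61/2 ]
R3 <- R3 - (2)*R1:  [   0   -9  -10    2  -13 ]
R4 <- R4 - (1)*R1:  [  0  -9  -6  -4  -1 ]
R3 <- R3 - (-18/29)*R2:  [       0        0  -128/29   -86/29   172/29 ]
R4 <- R4 - (-18/29)*R2:  [       0        0   -12/29  -260/29   520/29 ]
R4 <- R4 - (3/32)*R3:  [       0        0        0  -139/16    139/8 ]
Row echelon form:
[ -4     5        8       -2  |      13 ]
[  0  29/2        9       -8  |    61/2 ]
[  0     0  -128/29   -86/29  |  172/29 ]
[  0     0        0  -139/16  |   139/8 ]
Back-substitution:
s = (139/8) / (-139/16) = -2
r = (172/29 - (-86/29)*(-2)) / (-128/29) = 0
q = (61/2 - (9)*(0) - (-8)*(-2)) / (29/2) = 1
p = (13 - (5)*(1) - (8)*(0) - (-2)*(-2)) / -4 = -1

(-1, 1, 0, -2)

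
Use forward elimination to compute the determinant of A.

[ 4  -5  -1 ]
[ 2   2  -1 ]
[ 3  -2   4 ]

Forward elimination:
R2 <- R2 - (1/2)*R1:  [    0   9/2  -1/2 ]
R3 <- R3 - (3/4)*R1:  [    0   7/4  19/4 ]
R3 <- R3 - (7/18)*R2:  [     0      0  89/18 ]
Upper-triangular form:
[ 4   -5     -1 ]
[ 0  9/2   -1/2 ]
[ 0    0  89/18 ]
det(A) = (-1)^0 * (4) * (9/2) * (89/18) = 89  (0 row swaps -> sign +1)

det(A) = 89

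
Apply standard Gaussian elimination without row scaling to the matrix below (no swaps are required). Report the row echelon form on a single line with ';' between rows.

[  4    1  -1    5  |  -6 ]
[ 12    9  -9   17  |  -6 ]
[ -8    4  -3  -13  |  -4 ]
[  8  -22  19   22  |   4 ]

Forward elimination:
R2 <- R2 - (3)*R1:  [  0   6  -6   2  12 ]
R3 <- R3 - (-2)*R1:  [   0    6   -5   -3  -16 ]
R4 <- R4 - (2)*R1:  [   0  -24   21   12   16 ]
R3 <- R3 - (1)*R2:  [   0    0    1   -5  -28 ]
R4 <- R4 - (-4)*R2:  [  0   0  -3  20  64 ]
R4 <- R4 - (-3)*R3:  [   0    0    0    5  -20 ]
Row echelon form:
[ 4  1  -1   5  |   -6 ]
[ 0  6  -6   2  |   12 ]
[ 0  0   1  -5  |  -28 ]
[ 0  0   0   5  |  -20 ]

REF = [4 1 -1 5 -6; 0 6 -6 2 12; 0 0 1 -5 -28; 0 0 0 5 -20]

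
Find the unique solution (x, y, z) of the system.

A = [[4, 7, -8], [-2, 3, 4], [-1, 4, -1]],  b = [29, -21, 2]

Forward elimination on [A|b]:
R2 <- R2 - (-1/2)*R1:  [     0   13/2      0  -13/2 ]
R3 <- R3 - (-1/4)*R1:  [    0  23/4    -3  37/4 ]
R3 <- R3 - (23/26)*R2:  [  0   0  -3  15 ]
Row echelon form:
[ 4     7  -8  |     29 ]
[ 0  13/2   0  |  -13/2 ]
[ 0     0  -3  |     15 ]
Back-substitution:
z = (15) / -3 = -5
y = (-13/2) / (13/2) = -1
x = (29 - (7)*(-1) - (-8)*(-5)) / 4 = -1

(-1, -1, -5)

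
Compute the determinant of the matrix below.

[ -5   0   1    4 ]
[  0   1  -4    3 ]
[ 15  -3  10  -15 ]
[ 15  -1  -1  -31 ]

Forward elimination:
R3 <- R3 - (-3)*R1:  [  0  -3  13  -3 ]
R4 <- R4 - (-3)*R1:  [   0   -1    2  -19 ]
R3 <- R3 - (-3)*R2:  [ 0  0  1  6 ]
R4 <- R4 - (-1)*R2:  [   0    0   -2  -16 ]
R4 <- R4 - (-2)*R3:  [  0   0   0  -4 ]
Upper-triangular form:
[ -5  0   1   4 ]
[  0  1  -4   3 ]
[  0  0   1   6 ]
[  0  0   0  -4 ]
det(A) = (-1)^0 * (-5) * (1) * (1) * (-4) = 20  (0 row swaps -> sign +1)

det(A) = 20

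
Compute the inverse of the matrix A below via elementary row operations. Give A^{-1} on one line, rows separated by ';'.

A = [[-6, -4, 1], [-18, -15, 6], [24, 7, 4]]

inverse = [17/3 -23/18 1/2; -12 8/3 -1; -13 3 -1]

Gauss-Jordan on [A | I]:
R1 <- (1/-6)*R1:  [    1   2/3  -1/6  |  -1/6     0     0 ]
R2 <- R2 - (-18)*R1:  [  0  -3   3  |  -3   1   0 ]
R3 <- R3 - (24)*R1:  [  0  -9   8  |   4   0   1 ]
R2 <- (1/-3)*R2:  [    0     1    -1  |     1  -1/3     0 ]
R1 <- R1 - (2/3)*R2:  [    1     0   1/2  |  -5/6   2/9     0 ]
R3 <- R3 - (-9)*R2:  [  0   0  -1  |  13  -3   1 ]
R3 <- (1/-1)*R3:  [   0    0    1  |  -13    3   -1 ]
R1 <- R1 - (1/2)*R3:  [      1       0       0  |    17/3  -23/18     1/2 ]
R2 <- R2 - (-1)*R3:  [   0    1    0  |  -12  8/3   -1 ]
Right block of [I | A^{-1}] is the inverse:
[ 17/3  -23/18  1/2 ]
[  -12     8/3   -1 ]
[  -13       3   -1 ]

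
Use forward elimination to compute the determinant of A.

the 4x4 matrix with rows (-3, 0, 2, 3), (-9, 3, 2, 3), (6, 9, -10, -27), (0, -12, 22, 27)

Forward elimination:
R2 <- R2 - (3)*R1:  [  0   3  -4  -6 ]
R3 <- R3 - (-2)*R1:  [   0    9   -6  -21 ]
R3 <- R3 - (3)*R2:  [  0   0   6  -3 ]
R4 <- R4 - (-4)*R2:  [ 0  0  6  3 ]
R4 <- R4 - (1)*R3:  [ 0  0  0  6 ]
Upper-triangular form:
[ -3  0   2   3 ]
[  0  3  -4  -6 ]
[  0  0   6  -3 ]
[  0  0   0   6 ]
det(A) = (-1)^0 * (-3) * (3) * (6) * (6) = -324  (0 row swaps -> sign +1)

det(A) = -324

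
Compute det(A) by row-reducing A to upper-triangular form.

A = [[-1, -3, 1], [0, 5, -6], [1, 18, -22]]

Forward elimination:
R3 <- R3 - (-1)*R1:  [   0   15  -21 ]
R3 <- R3 - (3)*R2:  [  0   0  -3 ]
Upper-triangular form:
[ -1  -3   1 ]
[  0   5  -6 ]
[  0   0  -3 ]
det(A) = (-1)^0 * (-1) * (5) * (-3) = 15  (0 row swaps -> sign +1)

det(A) = 15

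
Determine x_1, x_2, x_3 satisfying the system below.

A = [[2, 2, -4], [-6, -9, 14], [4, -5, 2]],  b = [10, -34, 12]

Forward elimination on [A|b]:
R2 <- R2 - (-3)*R1:  [  0  -3   2  -4 ]
R3 <- R3 - (2)*R1:  [  0  -9  10  -8 ]
R3 <- R3 - (3)*R2:  [ 0  0  4  4 ]
Row echelon form:
[ 2   2  -4  |  10 ]
[ 0  -3   2  |  -4 ]
[ 0   0   4  |   4 ]
Back-substitution:
x_3 = (4) / 4 = 1
x_2 = (-4 - (2)*(1)) / -3 = 2
x_1 = (10 - (2)*(2) - (-4)*(1)) / 2 = 5

(5, 2, 1)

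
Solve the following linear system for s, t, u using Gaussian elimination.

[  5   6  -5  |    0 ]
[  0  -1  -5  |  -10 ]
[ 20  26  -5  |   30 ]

(2, 0, 2)

Forward elimination on [A|b]:
R3 <- R3 - (4)*R1:  [  0   2  15  30 ]
R3 <- R3 - (-2)*R2:  [  0   0   5  10 ]
Row echelon form:
[ 5   6  -5  |    0 ]
[ 0  -1  -5  |  -10 ]
[ 0   0   5  |   10 ]
Back-substitution:
u = (10) / 5 = 2
t = (-10 - (-5)*(2)) / -1 = 0
s = (0 - (6)*(0) - (-5)*(2)) / 5 = 2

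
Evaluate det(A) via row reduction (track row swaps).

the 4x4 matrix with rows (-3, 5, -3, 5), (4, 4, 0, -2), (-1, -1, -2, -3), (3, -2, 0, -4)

Forward elimination:
R2 <- R2 - (-4/3)*R1:  [    0  32/3    -4  14/3 ]
R3 <- R3 - (1/3)*R1:  [     0   -8/3     -1  -14/3 ]
R4 <- R4 - (-1)*R1:  [  0   3  -3   1 ]
R3 <- R3 - (-1/4)*R2:  [    0     0    -2  -7/2 ]
R4 <- R4 - (9/32)*R2:  [     0      0  -15/8  -5/16 ]
R4 <- R4 - (15/16)*R3:  [     0      0      0  95/32 ]
Upper-triangular form:
[ -3     5  -3      5 ]
[  0  32/3  -4   14/3 ]
[  0     0  -2   -7/2 ]
[  0     0   0  95/32 ]
det(A) = (-1)^0 * (-3) * (32/3) * (-2) * (95/32) = 190  (0 row swaps -> sign +1)

det(A) = 190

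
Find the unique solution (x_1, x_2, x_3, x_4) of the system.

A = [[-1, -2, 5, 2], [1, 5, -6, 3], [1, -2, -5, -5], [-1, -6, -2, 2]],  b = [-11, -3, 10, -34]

(-2, 4, 1, -5)

Forward elimination on [A|b]:
R2 <- R2 - (-1)*R1:  [   0    3   -1    5  -14 ]
R3 <- R3 - (-1)*R1:  [  0  -4   0  -3  -1 ]
R4 <- R4 - (1)*R1:  [   0   -4   -7    0  -23 ]
R3 <- R3 - (-4/3)*R2:  [     0      0   -4/3   11/3  -59/3 ]
R4 <- R4 - (-4/3)*R2:  [      0       0   -25/3    20/3  -125/3 ]
R4 <- R4 - (25/4)*R3:  [     0      0      0  -65/4  325/4 ]
Row echelon form:
[ -1  -2     5      2  |    -11 ]
[  0   3    -1      5  |    -14 ]
[  0   0  -4/3   11/3  |  -59/3 ]
[  0   0     0  -65/4  |  325/4 ]
Back-substitution:
x_4 = (325/4) / (-65/4) = -5
x_3 = (-59/3 - (11/3)*(-5)) / (-4/3) = 1
x_2 = (-14 - (-1)*(1) - (5)*(-5)) / 3 = 4
x_1 = (-11 - (-2)*(4) - (5)*(1) - (2)*(-5)) / -1 = -2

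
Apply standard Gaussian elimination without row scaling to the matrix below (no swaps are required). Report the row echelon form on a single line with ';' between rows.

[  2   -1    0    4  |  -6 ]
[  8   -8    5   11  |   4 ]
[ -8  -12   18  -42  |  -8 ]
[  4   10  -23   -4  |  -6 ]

Forward elimination:
R2 <- R2 - (4)*R1:  [  0  -4   5  -5  28 ]
R3 <- R3 - (-4)*R1:  [   0  -16   18  -26  -32 ]
R4 <- R4 - (2)*R1:  [   0   12  -23  -12    6 ]
R3 <- R3 - (4)*R2:  [    0     0    -2    -6  -144 ]
R4 <- R4 - (-3)*R2:  [   0    0   -8  -27   90 ]
R4 <- R4 - (4)*R3:  [   0    0    0   -3  666 ]
Row echelon form:
[ 2  -1   0   4  |    -6 ]
[ 0  -4   5  -5  |    28 ]
[ 0   0  -2  -6  |  -144 ]
[ 0   0   0  -3  |   666 ]

REF = [2 -1 0 4 -6; 0 -4 5 -5 28; 0 0 -2 -6 -144; 0 0 0 -3 666]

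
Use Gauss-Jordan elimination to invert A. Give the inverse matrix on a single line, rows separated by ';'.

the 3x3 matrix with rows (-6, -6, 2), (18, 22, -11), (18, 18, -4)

inverse = [-55/24 -1/4 -11/24; 21/8 1/4 5/8; 3/2 0 1/2]

Gauss-Jordan on [A | I]:
R1 <- (1/-6)*R1:  [    1     1  -1/3  |  -1/6     0     0 ]
R2 <- R2 - (18)*R1:  [  0   4  -5  |   3   1   0 ]
R3 <- R3 - (18)*R1:  [ 0  0  2  |  3  0  1 ]
R2 <- (1/4)*R2:  [    0     1  -5/4  |   3/4   1/4     0 ]
R1 <- R1 - (1)*R2:  [      1       0   11/12  |  -11/12    -1/4       0 ]
R3 <- (1/2)*R3:  [   0    0    1  |  3/2    0  1/2 ]
R1 <- R1 - (11/12)*R3:  [      1       0       0  |  -55/24    -1/4  -11/24 ]
R2 <- R2 - (-5/4)*R3:  [    0     1     0  |  21/8   1/4   5/8 ]
Right block of [I | A^{-1}] is the inverse:
[ -55/24  -1/4  -11/24 ]
[   21/8   1/4     5/8 ]
[    3/2     0     1/2 ]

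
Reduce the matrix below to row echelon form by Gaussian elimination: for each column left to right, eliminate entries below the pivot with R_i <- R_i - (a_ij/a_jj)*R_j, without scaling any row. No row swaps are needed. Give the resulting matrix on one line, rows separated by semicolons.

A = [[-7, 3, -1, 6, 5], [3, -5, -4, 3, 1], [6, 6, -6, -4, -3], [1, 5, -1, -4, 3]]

REF = [-7 3 -1 6 5; 0 -26/7 -31/7 39/7 22/7; 0 0 -222/13 14 111/13; 0 0 0 -46/37 9/2]

Forward elimination:
R2 <- R2 - (-3/7)*R1:  [     0  -26/7  -31/7   39/7   22/7 ]
R3 <- R3 - (-6/7)*R1:  [     0   60/7  -48/7    8/7    9/7 ]
R4 <- R4 - (-1/7)*R1:  [     0   38/7   -8/7  -22/7   26/7 ]
R3 <- R3 - (-30/13)*R2:  [       0        0  -222/13       14   111/13 ]
R4 <- R4 - (-19/13)*R2:  [      0       0  -99/13       5  108/13 ]
R4 <- R4 - (33/74)*R3:  [      0       0       0  -46/37     9/2 ]
Row echelon form:
[ -7      3       -1       6       5 ]
[  0  -26/7    -31/7    39/7    22/7 ]
[  0      0  -222/13      14  111/13 ]
[  0      0        0  -46/37     9/2 ]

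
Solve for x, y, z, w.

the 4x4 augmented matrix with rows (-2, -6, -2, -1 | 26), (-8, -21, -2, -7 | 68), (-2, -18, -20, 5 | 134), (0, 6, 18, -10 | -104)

Forward elimination on [A|b]:
R2 <- R2 - (4)*R1:  [   0    3    6   -3  -36 ]
R3 <- R3 - (1)*R1:  [   0  -12  -18    6  108 ]
R3 <- R3 - (-4)*R2:  [   0    0    6   -6  -36 ]
R4 <- R4 - (2)*R2:  [   0    0    6   -4  -32 ]
R4 <- R4 - (1)*R3:  [ 0  0  0  2  4 ]
Row echelon form:
[ -2  -6  -2  -1  |   26 ]
[  0   3   6  -3  |  -36 ]
[  0   0   6  -6  |  -36 ]
[  0   0   0   2  |    4 ]
Back-substitution:
w = (4) / 2 = 2
z = (-36 - (-6)*(2)) / 6 = -4
y = (-36 - (6)*(-4) - (-3)*(2)) / 3 = -2
x = (26 - (-6)*(-2) - (-2)*(-4) - (-1)*(2)) / -2 = -4

(-4, -2, -4, 2)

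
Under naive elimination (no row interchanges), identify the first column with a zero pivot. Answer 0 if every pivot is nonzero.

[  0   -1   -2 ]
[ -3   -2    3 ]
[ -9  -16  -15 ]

Naive forward elimination:
Pivot entry (1,1) is zero but row 2 has -3 in column 1 -> naive elimination stops; a row interchange (e.g. R1 <-> R2) would be required here.

first zero-pivot column = 1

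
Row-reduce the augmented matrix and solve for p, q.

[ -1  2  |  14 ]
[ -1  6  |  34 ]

(-4, 5)

Forward elimination on [A|b]:
R2 <- R2 - (1)*R1:  [  0   4  20 ]
Row echelon form:
[ -1  2  |  14 ]
[  0  4  |  20 ]
Back-substitution:
q = (20) / 4 = 5
p = (14 - (2)*(5)) / -1 = -4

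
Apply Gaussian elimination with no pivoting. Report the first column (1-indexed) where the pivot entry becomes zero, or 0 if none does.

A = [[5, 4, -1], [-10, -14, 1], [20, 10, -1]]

first zero-pivot column = 0

Naive forward elimination:
R2 <- R2 - (-2)*R1:  [  0  -6  -1 ]
R3 <- R3 - (4)*R1:  [  0  -6   3 ]
R3 <- R3 - (1)*R2:  [ 0  0  4 ]
All pivots nonzero; naive elimination completes without hitting a zero pivot.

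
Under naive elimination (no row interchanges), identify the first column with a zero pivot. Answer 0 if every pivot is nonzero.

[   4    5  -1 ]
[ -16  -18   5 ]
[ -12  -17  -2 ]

Naive forward elimination:
R2 <- R2 - (-4)*R1:  [ 0  2  1 ]
R3 <- R3 - (-3)*R1:  [  0  -2  -5 ]
R3 <- R3 - (-1)*R2:  [  0   0  -4 ]
All pivots nonzero; naive elimination completes without hitting a zero pivot.

first zero-pivot column = 0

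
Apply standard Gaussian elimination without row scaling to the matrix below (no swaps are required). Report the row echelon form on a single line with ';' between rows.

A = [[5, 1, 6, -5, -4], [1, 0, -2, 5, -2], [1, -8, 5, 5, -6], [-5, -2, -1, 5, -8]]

Forward elimination:
R2 <- R2 - (1/5)*R1:  [     0   -1/5  -16/5      6   -6/5 ]
R3 <- R3 - (1/5)*R1:  [     0  -41/5   19/5      6  -26/5 ]
R4 <- R4 - (-1)*R1:  [   0   -1    5    0  -12 ]
R3 <- R3 - (41)*R2:  [    0     0   135  -240    44 ]
R4 <- R4 - (5)*R2:  [   0    0   21  -30   -6 ]
R4 <- R4 - (7/45)*R3:  [       0        0        0     22/3  -578/45 ]
Row echelon form:
[ 5     1      6    -5       -4 ]
[ 0  -1/5  -16/5     6     -6/5 ]
[ 0     0    135  -240       44 ]
[ 0     0      0  22/3  -578/45 ]

REF = [5 1 6 -5 -4; 0 -1/5 -16/5 6 -6/5; 0 0 135 -240 44; 0 0 0 22/3 -578/45]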